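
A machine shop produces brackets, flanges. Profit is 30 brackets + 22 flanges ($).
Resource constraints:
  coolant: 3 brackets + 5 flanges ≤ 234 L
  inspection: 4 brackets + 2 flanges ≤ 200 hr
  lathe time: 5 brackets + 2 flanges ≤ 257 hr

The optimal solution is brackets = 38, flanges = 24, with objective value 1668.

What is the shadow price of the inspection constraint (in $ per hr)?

At the optimum: coolant uses 234 of 234 (binding); inspection uses 200 of 200 (binding); lathe time uses 238 of 257 (slack = 19).
Slack constraints have shadow price 0 (complementary slackness).
From A_Bᵀ y = c: 3·y_coolant + 4·y_inspection = 30; 5·y_coolant + 2·y_inspection = 22.
This yields shadow prices y_coolant = 2, y_inspection = 6.
Shadow price of inspection = 6.

6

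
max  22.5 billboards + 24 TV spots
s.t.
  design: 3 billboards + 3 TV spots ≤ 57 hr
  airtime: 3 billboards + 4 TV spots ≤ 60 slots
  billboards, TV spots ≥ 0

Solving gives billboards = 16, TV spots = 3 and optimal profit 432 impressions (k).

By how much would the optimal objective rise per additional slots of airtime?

1.5

Both design and airtime are binding at x*.
Dual feasibility on the basic columns requires 3·y_design + 3·y_airtime = 22.5, 3·y_design + 4·y_airtime = 24.
Solving: y_design = 6, y_airtime = 1.5.
Shadow price of airtime = 1.5.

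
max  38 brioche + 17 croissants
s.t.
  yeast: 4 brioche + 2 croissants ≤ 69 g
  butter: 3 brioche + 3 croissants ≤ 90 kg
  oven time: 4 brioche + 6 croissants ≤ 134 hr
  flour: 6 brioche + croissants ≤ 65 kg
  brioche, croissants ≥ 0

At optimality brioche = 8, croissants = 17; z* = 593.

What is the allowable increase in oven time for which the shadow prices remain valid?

12

Binding constraints: oven time, flour. The basis is B = [[4,6],[6,1]] with det -32.
Per unit increase in oven time, x* moves by d = (-0.03125, 0.1875).
The basis stays optimal until yeast becomes binding; allowable increase = 12 hr.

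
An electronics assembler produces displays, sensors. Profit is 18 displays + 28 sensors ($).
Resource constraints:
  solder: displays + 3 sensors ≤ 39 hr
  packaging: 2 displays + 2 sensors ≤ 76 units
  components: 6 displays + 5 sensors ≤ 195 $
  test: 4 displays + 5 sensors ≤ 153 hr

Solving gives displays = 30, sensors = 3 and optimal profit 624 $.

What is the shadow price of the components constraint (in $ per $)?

At the optimum: solder uses 39 of 39 (binding); packaging uses 66 of 76 (slack = 10); components uses 195 of 195 (binding); test uses 135 of 153 (slack = 18).
Since packaging, test are not tight, their duals are 0.
Dual feasibility on the basic columns requires 1·y_solder + 6·y_components = 18, 3·y_solder + 5·y_components = 28.
Solving: y_solder = 6, y_components = 2.
Shadow price of components = 2.

2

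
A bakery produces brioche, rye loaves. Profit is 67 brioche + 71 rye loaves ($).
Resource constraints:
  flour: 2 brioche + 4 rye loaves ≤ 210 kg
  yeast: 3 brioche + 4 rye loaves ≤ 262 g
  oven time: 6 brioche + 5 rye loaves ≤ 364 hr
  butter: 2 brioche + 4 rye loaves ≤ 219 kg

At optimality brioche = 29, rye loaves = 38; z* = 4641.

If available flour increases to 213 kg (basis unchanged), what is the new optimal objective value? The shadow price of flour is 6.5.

Δb = 3, so new z* = 4641 + (6.5)·(3) = 4641 + 19.5 = 4660.5.

4660.5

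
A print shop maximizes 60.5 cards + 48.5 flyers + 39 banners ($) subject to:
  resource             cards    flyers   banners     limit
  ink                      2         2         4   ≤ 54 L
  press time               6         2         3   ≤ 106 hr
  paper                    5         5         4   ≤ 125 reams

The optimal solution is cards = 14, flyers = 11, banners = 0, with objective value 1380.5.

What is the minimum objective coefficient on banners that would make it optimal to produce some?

43

At the optimum: ink uses 50 of 54 (slack = 4); press time uses 106 of 106 (binding); paper uses 125 of 125 (binding).
Since ink is not tight, its dual is 0.
Dual feasibility on the basic columns requires 6·y_press time + 5·y_paper = 60.5, 2·y_press time + 5·y_paper = 48.5.
→ y_press time = 3 and y_paper = 8.5.
banners enters the basis when its profit ≥ yᵀa₃ = 3·3 + 8.5·4 = 43.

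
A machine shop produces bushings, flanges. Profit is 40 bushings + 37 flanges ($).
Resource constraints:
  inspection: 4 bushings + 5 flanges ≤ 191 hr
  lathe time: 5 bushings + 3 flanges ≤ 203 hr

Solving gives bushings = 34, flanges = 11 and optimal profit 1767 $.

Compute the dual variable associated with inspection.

Both inspection and lathe time are binding at x*.
From A_Bᵀ y = c: 4·y_inspection + 5·y_lathe time = 40; 5·y_inspection + 3·y_lathe time = 37.
This yields shadow prices y_inspection = 5, y_lathe time = 4.
Shadow price of inspection = 5.

5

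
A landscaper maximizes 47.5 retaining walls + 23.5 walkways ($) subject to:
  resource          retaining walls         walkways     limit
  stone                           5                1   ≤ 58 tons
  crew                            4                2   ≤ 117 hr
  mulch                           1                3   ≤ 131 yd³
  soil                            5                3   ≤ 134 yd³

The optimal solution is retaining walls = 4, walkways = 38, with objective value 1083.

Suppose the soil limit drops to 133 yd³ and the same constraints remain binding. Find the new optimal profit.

At the optimum: stone uses 58 of 58 (binding); crew uses 92 of 117 (slack = 25); mulch uses 118 of 131 (slack = 13); soil uses 134 of 134 (binding).
Since crew, mulch are not tight, their duals are 0.
The binding rows give the dual system: 5·y_stone + 5·y_soil = 47.5 and 1·y_stone + 3·y_soil = 23.5.
→ y_stone = 2.5 and y_soil = 7.
Δz = y_soil·Δb = 7 × (-1) = -7, so new z* = 1083 − 7 = 1076.

1076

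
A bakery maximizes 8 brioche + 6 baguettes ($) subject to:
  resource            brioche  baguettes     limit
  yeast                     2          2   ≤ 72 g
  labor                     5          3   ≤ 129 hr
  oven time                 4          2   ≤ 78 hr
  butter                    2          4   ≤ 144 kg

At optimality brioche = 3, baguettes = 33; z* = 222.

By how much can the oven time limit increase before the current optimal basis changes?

Binding constraints: yeast, oven time. The basis is B = [[2,2],[4,2]] with det -4.
Per unit increase in oven time, x* moves by d = (0.5, -0.5).
The basis stays optimal until labor becomes binding; allowable increase = 15 hr.

15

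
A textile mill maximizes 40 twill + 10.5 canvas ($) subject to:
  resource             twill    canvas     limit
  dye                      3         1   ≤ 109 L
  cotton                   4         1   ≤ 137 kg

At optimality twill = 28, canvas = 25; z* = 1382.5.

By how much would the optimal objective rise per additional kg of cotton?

8.5

Both dye and cotton are binding at x*.
The binding rows give the dual system: 3·y_dye + 4·y_cotton = 40 and 1·y_dye + 1·y_cotton = 10.5.
Solving: y_dye = 2, y_cotton = 8.5.
Shadow price of cotton = 8.5.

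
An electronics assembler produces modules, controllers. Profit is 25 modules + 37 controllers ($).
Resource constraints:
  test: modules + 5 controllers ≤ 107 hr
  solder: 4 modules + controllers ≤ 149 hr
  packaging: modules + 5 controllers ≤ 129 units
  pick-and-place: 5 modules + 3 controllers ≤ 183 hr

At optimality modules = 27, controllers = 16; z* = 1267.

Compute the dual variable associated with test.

Check each constraint at x*: test 107/107 (tight); solder 124/149 (slack 25); packaging 107/129 (slack 22); pick-and-place 183/183 (tight).
By complementary slackness, y = 0 for the non-binding constraints.
Dual feasibility on the basic columns requires 1·y_test + 5·y_pick-and-place = 25, 5·y_test + 3·y_pick-and-place = 37.
This yields shadow prices y_test = 5, y_pick-and-place = 4.
Shadow price of test = 5.

5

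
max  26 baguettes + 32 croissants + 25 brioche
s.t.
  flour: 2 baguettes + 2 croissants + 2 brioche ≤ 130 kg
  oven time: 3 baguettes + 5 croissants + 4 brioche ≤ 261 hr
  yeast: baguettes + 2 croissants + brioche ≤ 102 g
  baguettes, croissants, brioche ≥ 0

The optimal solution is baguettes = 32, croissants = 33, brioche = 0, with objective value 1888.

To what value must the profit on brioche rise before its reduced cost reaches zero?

29

Binding: flour and oven time. Non-binding: yeast (4 unused).
Since yeast is not tight, its dual is 0.
Dual feasibility on the basic columns requires 2·y_flour + 3·y_oven time = 26, 2·y_flour + 5·y_oven time = 32.
→ y_flour = 8.5 and y_oven time = 3.
brioche enters the basis when its profit ≥ yᵀa₃ = 8.5·2 + 3·4 = 29.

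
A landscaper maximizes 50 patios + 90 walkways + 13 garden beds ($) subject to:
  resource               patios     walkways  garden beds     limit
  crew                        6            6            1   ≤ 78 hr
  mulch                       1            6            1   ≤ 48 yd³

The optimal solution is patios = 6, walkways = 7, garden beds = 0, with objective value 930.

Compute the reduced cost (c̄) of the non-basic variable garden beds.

-2

At the optimum: crew uses 78 of 78 (binding); mulch uses 48 of 48 (binding).
From A_Bᵀ y = c: 6·y_crew + 1·y_mulch = 50; 6·y_crew + 6·y_mulch = 90.
→ y_crew = 7 and y_mulch = 8.
Reduced cost of garden beds: c₃ − yᵀa₃ = 13 − (7·1 + 8·1) = 13 − 15 = -2.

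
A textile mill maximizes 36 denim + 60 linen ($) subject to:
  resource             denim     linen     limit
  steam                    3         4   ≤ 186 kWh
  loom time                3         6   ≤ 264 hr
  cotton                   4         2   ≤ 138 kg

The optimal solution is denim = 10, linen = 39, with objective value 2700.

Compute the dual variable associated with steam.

Check each constraint at x*: steam 186/186 (tight); loom time 264/264 (tight); cotton 118/138 (slack 20).
By complementary slackness, y = 0 for the non-binding constraint.
Dual feasibility on the basic columns requires 3·y_steam + 3·y_loom time = 36, 4·y_steam + 6·y_loom time = 60.
Solving: y_steam = 6, y_loom time = 6.
Shadow price of steam = 6.

6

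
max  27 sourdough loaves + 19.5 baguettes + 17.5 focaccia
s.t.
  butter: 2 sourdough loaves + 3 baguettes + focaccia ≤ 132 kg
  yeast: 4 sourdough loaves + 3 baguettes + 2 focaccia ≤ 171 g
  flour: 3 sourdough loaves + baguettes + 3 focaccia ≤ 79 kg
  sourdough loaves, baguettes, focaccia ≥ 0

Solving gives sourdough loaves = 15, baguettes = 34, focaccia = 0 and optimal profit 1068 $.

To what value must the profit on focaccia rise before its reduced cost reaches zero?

22.5

Binding: butter and flour. Non-binding: yeast (9 unused).
Slack constraints have shadow price 0 (complementary slackness).
Dual feasibility on the basic columns requires 2·y_butter + 3·y_flour = 27, 3·y_butter + 1·y_flour = 19.5.
This yields shadow prices y_butter = 4.5, y_flour = 6.
focaccia enters the basis when its profit ≥ yᵀa₃ = 4.5·1 + 6·3 = 22.5.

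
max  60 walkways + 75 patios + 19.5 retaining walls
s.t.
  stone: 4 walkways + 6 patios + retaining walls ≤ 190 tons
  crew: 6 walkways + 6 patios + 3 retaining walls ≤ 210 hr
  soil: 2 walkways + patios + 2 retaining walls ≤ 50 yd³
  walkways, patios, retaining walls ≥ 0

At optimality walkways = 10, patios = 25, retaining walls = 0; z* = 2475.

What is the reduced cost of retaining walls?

Binding: stone and crew. Non-binding: soil (5 unused).
By complementary slackness, y = 0 for the non-binding constraint.
Dual feasibility on the basic columns requires 4·y_stone + 6·y_crew = 60, 6·y_stone + 6·y_crew = 75.
This yields shadow prices y_stone = 7.5, y_crew = 5.
Reduced cost of retaining walls: c₃ − yᵀa₃ = 19.5 − (7.5·1 + 5·3) = 19.5 − 22.5 = -3.

-3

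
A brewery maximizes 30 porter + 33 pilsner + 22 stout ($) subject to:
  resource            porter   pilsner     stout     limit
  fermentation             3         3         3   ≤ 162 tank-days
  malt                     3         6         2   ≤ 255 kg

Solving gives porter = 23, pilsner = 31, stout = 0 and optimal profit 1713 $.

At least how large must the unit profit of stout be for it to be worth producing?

At the optimum: fermentation uses 162 of 162 (binding); malt uses 255 of 255 (binding).
Dual feasibility on the basic columns requires 3·y_fermentation + 3·y_malt = 30, 3·y_fermentation + 6·y_malt = 33.
→ y_fermentation = 9 and y_malt = 1.
stout enters the basis when its profit ≥ yᵀa₃ = 9·3 + 1·2 = 29.

29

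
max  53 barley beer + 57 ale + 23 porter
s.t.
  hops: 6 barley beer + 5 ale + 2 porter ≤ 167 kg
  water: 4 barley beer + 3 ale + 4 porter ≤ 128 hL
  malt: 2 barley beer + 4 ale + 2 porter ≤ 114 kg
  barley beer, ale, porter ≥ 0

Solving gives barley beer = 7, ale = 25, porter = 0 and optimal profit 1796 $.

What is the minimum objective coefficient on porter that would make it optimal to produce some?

25

Binding: hops and malt. Non-binding: water (25 unused).
Slack constraints have shadow price 0 (complementary slackness).
The binding rows give the dual system: 6·y_hops + 2·y_malt = 53 and 5·y_hops + 4·y_malt = 57.
This yields shadow prices y_hops = 7, y_malt = 5.5.
porter enters the basis when its profit ≥ yᵀa₃ = 7·2 + 5.5·2 = 25.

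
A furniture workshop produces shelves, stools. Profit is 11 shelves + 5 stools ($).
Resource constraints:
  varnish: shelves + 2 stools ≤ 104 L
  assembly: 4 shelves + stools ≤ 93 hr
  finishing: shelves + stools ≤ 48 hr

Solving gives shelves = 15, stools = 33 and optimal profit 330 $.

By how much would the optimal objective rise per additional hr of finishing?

Binding: assembly and finishing. Non-binding: varnish (23 unused).
Since varnish is not tight, its dual is 0.
From A_Bᵀ y = c: 4·y_assembly + 1·y_finishing = 11; 1·y_assembly + 1·y_finishing = 5.
→ y_assembly = 2 and y_finishing = 3.
Shadow price of finishing = 3.

3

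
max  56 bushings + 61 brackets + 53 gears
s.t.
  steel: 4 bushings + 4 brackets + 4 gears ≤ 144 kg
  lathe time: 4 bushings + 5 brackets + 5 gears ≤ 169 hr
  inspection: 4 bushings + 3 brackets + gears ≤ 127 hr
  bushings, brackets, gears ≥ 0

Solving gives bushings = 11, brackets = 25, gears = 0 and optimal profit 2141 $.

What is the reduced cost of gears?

At the optimum: steel uses 144 of 144 (binding); lathe time uses 169 of 169 (binding); inspection uses 119 of 127 (slack = 8).
Slack constraints have shadow price 0 (complementary slackness).
From A_Bᵀ y = c: 4·y_steel + 4·y_lathe time = 56; 4·y_steel + 5·y_lathe time = 61.
→ y_steel = 9 and y_lathe time = 5.
Reduced cost of gears: c₃ − yᵀa₃ = 53 − (9·4 + 5·5) = 53 − 61 = -8.

-8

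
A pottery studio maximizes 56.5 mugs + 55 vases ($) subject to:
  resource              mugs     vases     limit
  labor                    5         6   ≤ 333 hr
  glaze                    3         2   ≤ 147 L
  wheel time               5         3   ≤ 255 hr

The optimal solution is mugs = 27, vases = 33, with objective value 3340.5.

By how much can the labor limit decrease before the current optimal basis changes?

Binding constraints: labor, glaze. The basis is B = [[5,6],[3,2]] with det -8.
Per unit decrease in labor, x* moves by d = (0.25, -0.375).
The basis stays optimal until vases reaches 0; allowable decrease = 88 hr.

88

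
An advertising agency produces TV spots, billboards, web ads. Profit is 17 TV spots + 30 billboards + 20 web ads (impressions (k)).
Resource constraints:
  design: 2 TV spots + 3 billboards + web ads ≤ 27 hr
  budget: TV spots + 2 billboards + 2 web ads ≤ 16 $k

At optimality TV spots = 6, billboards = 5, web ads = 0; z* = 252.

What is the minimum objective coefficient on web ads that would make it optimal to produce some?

At the optimum: design uses 27 of 27 (binding); budget uses 16 of 16 (binding).
Dual feasibility on the basic columns requires 2·y_design + 1·y_budget = 17, 3·y_design + 2·y_budget = 30.
This yields shadow prices y_design = 4, y_budget = 9.
web ads enters the basis when its profit ≥ yᵀa₃ = 4·1 + 9·2 = 22.

22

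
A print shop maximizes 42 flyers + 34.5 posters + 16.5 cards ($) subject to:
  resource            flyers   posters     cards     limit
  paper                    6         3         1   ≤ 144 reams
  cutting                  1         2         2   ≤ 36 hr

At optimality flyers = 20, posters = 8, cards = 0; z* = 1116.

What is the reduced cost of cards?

-7

Check each constraint at x*: paper 144/144 (tight); cutting 36/36 (tight).
From A_Bᵀ y = c: 6·y_paper + 1·y_cutting = 42; 3·y_paper + 2·y_cutting = 34.5.
→ y_paper = 5.5 and y_cutting = 9.
Reduced cost of cards: c₃ − yᵀa₃ = 16.5 − (5.5·1 + 9·2) = 16.5 − 23.5 = -7.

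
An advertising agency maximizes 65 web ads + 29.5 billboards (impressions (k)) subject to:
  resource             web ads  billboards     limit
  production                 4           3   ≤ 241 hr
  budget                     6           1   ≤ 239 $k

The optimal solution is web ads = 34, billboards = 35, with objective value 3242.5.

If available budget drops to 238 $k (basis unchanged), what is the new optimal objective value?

Check each constraint at x*: production 241/241 (tight); budget 239/239 (tight).
From A_Bᵀ y = c: 4·y_production + 6·y_budget = 65; 3·y_production + 1·y_budget = 29.5.
Solving: y_production = 8, y_budget = 5.5.
Δz = y_budget·Δb = 5.5 × (-1) = -5.5, so new z* = 3242.5 − 5.5 = 3237.

3237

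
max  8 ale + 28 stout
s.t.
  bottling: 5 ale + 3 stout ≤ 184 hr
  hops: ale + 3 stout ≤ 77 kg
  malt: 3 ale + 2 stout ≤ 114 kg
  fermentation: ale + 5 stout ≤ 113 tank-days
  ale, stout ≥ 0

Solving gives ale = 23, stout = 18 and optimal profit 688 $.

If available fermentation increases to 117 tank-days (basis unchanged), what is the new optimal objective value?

Binding: hops and fermentation. Non-binding: bottling (15 unused), malt (9 unused).
By complementary slackness, y = 0 for the non-binding constraints.
From A_Bᵀ y = c: 1·y_hops + 1·y_fermentation = 8; 3·y_hops + 5·y_fermentation = 28.
This yields shadow prices y_hops = 6, y_fermentation = 2.
Δz = y_fermentation·Δb = 2 × (4) = 8, so new z* = 688 + 8 = 696.

696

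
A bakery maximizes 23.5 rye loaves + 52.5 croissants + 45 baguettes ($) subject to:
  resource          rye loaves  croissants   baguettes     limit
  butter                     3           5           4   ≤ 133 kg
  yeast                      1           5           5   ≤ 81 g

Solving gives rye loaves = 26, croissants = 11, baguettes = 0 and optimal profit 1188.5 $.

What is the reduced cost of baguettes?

-1

At the optimum: butter uses 133 of 133 (binding); yeast uses 81 of 81 (binding).
Dual feasibility on the basic columns requires 3·y_butter + 1·y_yeast = 23.5, 5·y_butter + 5·y_yeast = 52.5.
→ y_butter = 6.5 and y_yeast = 4.
Reduced cost of baguettes: c₃ − yᵀa₃ = 45 − (6.5·4 + 4·5) = 45 − 46 = -1.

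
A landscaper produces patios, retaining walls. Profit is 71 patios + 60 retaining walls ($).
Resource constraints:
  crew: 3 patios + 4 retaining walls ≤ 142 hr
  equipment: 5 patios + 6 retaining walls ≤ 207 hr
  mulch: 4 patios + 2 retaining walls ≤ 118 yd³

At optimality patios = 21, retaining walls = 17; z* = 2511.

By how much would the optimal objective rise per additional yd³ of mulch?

Binding: equipment and mulch. Non-binding: crew (11 unused).
Slack constraints have shadow price 0 (complementary slackness).
The binding rows give the dual system: 5·y_equipment + 4·y_mulch = 71 and 6·y_equipment + 2·y_mulch = 60.
This yields shadow prices y_equipment = 7, y_mulch = 9.
Shadow price of mulch = 9.

9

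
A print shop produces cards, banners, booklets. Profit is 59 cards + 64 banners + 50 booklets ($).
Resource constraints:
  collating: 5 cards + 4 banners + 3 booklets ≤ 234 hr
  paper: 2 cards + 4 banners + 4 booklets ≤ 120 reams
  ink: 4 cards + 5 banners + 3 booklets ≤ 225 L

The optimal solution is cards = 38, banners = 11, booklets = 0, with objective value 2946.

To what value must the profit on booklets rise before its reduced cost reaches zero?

55

Binding: collating and paper. Non-binding: ink (18 unused).
Since ink is not tight, its dual is 0.
Dual feasibility on the basic columns requires 5·y_collating + 2·y_paper = 59, 4·y_collating + 4·y_paper = 64.
This yields shadow prices y_collating = 9, y_paper = 7.
booklets enters the basis when its profit ≥ yᵀa₃ = 9·3 + 7·4 = 55.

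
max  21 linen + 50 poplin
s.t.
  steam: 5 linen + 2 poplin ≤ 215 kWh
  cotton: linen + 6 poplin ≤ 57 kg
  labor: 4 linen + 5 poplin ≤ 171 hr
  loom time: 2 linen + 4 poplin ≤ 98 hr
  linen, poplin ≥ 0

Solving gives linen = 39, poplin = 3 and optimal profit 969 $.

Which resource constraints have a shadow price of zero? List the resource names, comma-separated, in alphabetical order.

steam: 201/215 (slack 14)
cotton: 57/57 (binding)
labor: 171/171 (binding)
loom time: 90/98 (slack 8)
By complementary slackness, a constraint with positive slack has shadow price 0 → loom time, steam.

loom time, steam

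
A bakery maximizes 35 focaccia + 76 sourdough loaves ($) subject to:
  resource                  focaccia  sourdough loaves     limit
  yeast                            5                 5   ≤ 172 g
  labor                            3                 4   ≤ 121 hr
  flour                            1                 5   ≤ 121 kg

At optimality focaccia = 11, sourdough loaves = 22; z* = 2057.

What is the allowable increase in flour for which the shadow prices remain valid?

30.25

Binding constraints: labor, flour. The basis is B = [[3,4],[1,5]] with det 11.
Per unit increase in flour, x* moves by d = (-0.3636, 0.2727).
The basis stays optimal until focaccia reaches 0; allowable increase = 30.25 kg.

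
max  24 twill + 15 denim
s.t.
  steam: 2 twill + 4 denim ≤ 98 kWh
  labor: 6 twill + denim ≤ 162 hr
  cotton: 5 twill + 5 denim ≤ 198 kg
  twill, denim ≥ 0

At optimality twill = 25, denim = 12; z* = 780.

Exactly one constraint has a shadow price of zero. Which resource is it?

cotton

steam: 98/98 (binding)
labor: 162/162 (binding)
cotton: 185/198 (slack 13)
By complementary slackness, a constraint with positive slack has shadow price 0 → cotton.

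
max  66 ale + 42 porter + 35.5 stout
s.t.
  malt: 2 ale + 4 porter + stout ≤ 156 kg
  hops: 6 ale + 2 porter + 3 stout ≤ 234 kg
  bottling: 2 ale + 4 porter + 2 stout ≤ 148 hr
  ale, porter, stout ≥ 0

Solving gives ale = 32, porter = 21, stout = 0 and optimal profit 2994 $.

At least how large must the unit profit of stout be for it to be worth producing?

39

Binding: hops and bottling. Non-binding: malt (8 unused).
Slack constraints have shadow price 0 (complementary slackness).
Dual feasibility on the basic columns requires 6·y_hops + 2·y_bottling = 66, 2·y_hops + 4·y_bottling = 42.
Solving: y_hops = 9, y_bottling = 6.
stout enters the basis when its profit ≥ yᵀa₃ = 9·3 + 6·2 = 39.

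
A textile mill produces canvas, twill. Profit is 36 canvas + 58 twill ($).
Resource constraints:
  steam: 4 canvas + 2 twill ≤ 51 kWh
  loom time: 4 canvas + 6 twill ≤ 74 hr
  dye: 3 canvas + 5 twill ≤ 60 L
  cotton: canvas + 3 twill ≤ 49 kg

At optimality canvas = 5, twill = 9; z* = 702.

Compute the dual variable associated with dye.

8

Binding: loom time and dye. Non-binding: steam (13 unused), cotton (17 unused).
By complementary slackness, y = 0 for the non-binding constraints.
From A_Bᵀ y = c: 4·y_loom time + 3·y_dye = 36; 6·y_loom time + 5·y_dye = 58.
Solving: y_loom time = 3, y_dye = 8.
Shadow price of dye = 8.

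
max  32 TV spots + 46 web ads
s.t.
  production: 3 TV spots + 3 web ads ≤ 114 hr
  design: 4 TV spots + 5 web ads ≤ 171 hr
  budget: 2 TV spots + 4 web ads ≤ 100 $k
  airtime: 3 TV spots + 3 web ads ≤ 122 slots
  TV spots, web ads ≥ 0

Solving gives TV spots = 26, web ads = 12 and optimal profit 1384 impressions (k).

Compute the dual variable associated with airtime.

0

Binding: production and budget. Non-binding: design (7 unused), airtime (8 unused).
Since design, airtime are not tight, their duals are 0.
From A_Bᵀ y = c: 3·y_production + 2·y_budget = 32; 3·y_production + 4·y_budget = 46.
This yields shadow prices y_production = 6, y_budget = 7.
Shadow price of airtime = 0.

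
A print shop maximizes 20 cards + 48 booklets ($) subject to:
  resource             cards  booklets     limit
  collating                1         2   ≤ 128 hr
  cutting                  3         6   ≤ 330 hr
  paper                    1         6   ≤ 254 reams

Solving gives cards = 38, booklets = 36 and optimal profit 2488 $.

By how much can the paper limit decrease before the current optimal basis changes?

144

Binding constraints: cutting, paper. The basis is B = [[3,6],[1,6]] with det 12.
Per unit decrease in paper, x* moves by d = (0.5, -0.25).
The basis stays optimal until booklets reaches 0; allowable decrease = 144 reams.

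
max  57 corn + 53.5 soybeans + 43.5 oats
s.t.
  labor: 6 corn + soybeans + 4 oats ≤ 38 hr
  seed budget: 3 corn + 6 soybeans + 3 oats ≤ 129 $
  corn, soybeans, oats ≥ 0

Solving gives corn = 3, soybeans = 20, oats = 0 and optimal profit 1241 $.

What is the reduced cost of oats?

-2.5

At the optimum: labor uses 38 of 38 (binding); seed budget uses 129 of 129 (binding).
From A_Bᵀ y = c: 6·y_labor + 3·y_seed budget = 57; 1·y_labor + 6·y_seed budget = 53.5.
→ y_labor = 5.5 and y_seed budget = 8.
Reduced cost of oats: c₃ − yᵀa₃ = 43.5 − (5.5·4 + 8·3) = 43.5 − 46 = -2.5.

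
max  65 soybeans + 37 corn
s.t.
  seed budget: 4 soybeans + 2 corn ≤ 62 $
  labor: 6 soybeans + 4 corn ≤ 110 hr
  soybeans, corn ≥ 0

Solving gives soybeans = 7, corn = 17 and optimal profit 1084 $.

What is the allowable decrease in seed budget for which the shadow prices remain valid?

7

Binding constraints: seed budget, labor. The basis is B = [[4,2],[6,4]] with det 4.
Per unit decrease in seed budget, x* moves by d = (-1, 1.5).
The basis stays optimal until soybeans reaches 0; allowable decrease = 7 $.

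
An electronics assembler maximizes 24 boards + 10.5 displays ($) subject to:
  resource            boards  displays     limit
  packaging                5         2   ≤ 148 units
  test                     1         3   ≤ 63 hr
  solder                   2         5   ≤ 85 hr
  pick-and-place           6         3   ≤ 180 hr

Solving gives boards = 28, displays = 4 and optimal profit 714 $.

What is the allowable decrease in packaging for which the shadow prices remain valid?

1.125

Binding constraints: packaging, pick-and-place. The basis is B = [[5,2],[6,3]] with det 3.
Per unit decrease in packaging, x* moves by d = (-1, 2).
The basis stays optimal until solder becomes binding; allowable decrease = 1.125 units.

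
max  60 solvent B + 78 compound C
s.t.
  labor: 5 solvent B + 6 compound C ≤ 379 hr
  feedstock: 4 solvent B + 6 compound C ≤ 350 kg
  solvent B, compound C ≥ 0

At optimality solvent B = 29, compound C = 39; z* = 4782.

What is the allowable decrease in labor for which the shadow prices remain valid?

Binding constraints: labor, feedstock. The basis is B = [[5,6],[4,6]] with det 6.
Per unit decrease in labor, x* moves by d = (-1, 0.6667).
The basis stays optimal until solvent B reaches 0; allowable decrease = 29 hr.

29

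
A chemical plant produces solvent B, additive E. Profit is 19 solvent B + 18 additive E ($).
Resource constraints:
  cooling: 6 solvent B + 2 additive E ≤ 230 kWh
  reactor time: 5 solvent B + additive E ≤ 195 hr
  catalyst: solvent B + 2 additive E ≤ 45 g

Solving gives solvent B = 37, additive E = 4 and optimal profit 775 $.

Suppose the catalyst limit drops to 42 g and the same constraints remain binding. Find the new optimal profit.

754

At the optimum: cooling uses 230 of 230 (binding); reactor time uses 189 of 195 (slack = 6); catalyst uses 45 of 45 (binding).
Since reactor time is not tight, its dual is 0.
Dual feasibility on the basic columns requires 6·y_cooling + 1·y_catalyst = 19, 2·y_cooling + 2·y_catalyst = 18.
→ y_cooling = 2 and y_catalyst = 7.
Δz = y_catalyst·Δb = 7 × (-3) = -21, so new z* = 775 − 21 = 754.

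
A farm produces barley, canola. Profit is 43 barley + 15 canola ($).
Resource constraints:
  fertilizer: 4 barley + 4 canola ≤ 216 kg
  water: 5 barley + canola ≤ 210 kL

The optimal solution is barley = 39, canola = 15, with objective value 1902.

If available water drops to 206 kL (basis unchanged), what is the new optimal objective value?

At the optimum: fertilizer uses 216 of 216 (binding); water uses 210 of 210 (binding).
Dual feasibility on the basic columns requires 4·y_fertilizer + 5·y_water = 43, 4·y_fertilizer + 1·y_water = 15.
This yields shadow prices y_fertilizer = 2, y_water = 7.
Δz = y_water·Δb = 7 × (-4) = -28, so new z* = 1902 − 28 = 1874.

1874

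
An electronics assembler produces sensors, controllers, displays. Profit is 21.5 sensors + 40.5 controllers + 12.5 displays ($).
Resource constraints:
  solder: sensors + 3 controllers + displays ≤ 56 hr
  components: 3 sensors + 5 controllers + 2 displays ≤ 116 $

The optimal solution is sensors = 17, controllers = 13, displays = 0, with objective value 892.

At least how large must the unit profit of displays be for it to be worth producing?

Check each constraint at x*: solder 56/56 (tight); components 116/116 (tight).
The binding rows give the dual system: 1·y_solder + 3·y_components = 21.5 and 3·y_solder + 5·y_components = 40.5.
→ y_solder = 3.5 and y_components = 6.
displays enters the basis when its profit ≥ yᵀa₃ = 3.5·1 + 6·2 = 15.5.

15.5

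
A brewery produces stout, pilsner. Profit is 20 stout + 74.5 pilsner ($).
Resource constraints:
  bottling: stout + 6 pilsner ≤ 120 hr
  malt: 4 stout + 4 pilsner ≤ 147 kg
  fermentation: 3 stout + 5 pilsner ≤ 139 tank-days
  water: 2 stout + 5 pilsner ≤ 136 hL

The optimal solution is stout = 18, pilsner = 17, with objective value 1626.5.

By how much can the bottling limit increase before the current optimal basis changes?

39

Binding constraints: bottling, fermentation. The basis is B = [[1,6],[3,5]] with det -13.
Per unit increase in bottling, x* moves by d = (-0.3846, 0.2308).
The basis stays optimal until water becomes binding; allowable increase = 39 hr.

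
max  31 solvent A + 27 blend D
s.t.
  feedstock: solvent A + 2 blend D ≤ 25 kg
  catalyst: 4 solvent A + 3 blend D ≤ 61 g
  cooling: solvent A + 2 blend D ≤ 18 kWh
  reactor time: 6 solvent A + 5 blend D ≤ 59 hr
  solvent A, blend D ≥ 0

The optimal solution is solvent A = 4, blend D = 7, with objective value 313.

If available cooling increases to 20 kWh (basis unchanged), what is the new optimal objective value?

315

Binding: cooling and reactor time. Non-binding: feedstock (7 unused), catalyst (24 unused).
Since feedstock, catalyst are not tight, their duals are 0.
From A_Bᵀ y = c: 1·y_cooling + 6·y_reactor time = 31; 2·y_cooling + 5·y_reactor time = 27.
This yields shadow prices y_cooling = 1, y_reactor time = 5.
Δz = y_cooling·Δb = 1 × (2) = 2, so new z* = 313 + 2 = 315.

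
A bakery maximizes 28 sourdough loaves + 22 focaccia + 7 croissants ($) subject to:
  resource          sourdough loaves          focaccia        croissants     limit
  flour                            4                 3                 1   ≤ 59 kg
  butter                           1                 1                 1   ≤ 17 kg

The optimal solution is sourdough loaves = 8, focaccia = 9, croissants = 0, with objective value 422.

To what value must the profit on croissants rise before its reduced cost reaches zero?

10

At the optimum: flour uses 59 of 59 (binding); butter uses 17 of 17 (binding).
Dual feasibility on the basic columns requires 4·y_flour + 1·y_butter = 28, 3·y_flour + 1·y_butter = 22.
This yields shadow prices y_flour = 6, y_butter = 4.
croissants enters the basis when its profit ≥ yᵀa₃ = 6·1 + 4·1 = 10.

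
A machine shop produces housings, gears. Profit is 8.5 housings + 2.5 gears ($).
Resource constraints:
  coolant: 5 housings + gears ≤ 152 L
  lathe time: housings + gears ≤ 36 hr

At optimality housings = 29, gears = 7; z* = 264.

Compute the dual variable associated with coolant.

Both coolant and lathe time are binding at x*.
Dual feasibility on the basic columns requires 5·y_coolant + 1·y_lathe time = 8.5, 1·y_coolant + 1·y_lathe time = 2.5.
Solving: y_coolant = 1.5, y_lathe time = 1.
Shadow price of coolant = 1.5.

1.5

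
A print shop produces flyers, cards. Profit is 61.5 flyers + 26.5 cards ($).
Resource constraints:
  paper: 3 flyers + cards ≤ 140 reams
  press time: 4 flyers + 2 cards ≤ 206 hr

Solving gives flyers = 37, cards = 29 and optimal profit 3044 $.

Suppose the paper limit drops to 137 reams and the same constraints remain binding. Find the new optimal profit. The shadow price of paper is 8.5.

Δb = -3, so new z* = 3044 + (8.5)·(-3) = 3044 − 25.5 = 3018.5.

3018.5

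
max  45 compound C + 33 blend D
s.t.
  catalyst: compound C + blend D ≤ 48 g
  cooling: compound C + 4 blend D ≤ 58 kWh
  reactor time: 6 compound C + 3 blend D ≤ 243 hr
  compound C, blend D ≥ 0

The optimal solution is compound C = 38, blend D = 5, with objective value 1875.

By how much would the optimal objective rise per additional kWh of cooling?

Check each constraint at x*: catalyst 43/48 (slack 5); cooling 58/58 (tight); reactor time 243/243 (tight).
Slack constraints have shadow price 0 (complementary slackness).
Dual feasibility on the basic columns requires 1·y_cooling + 6·y_reactor time = 45, 4·y_cooling + 3·y_reactor time = 33.
This yields shadow prices y_cooling = 3, y_reactor time = 7.
Shadow price of cooling = 3.

3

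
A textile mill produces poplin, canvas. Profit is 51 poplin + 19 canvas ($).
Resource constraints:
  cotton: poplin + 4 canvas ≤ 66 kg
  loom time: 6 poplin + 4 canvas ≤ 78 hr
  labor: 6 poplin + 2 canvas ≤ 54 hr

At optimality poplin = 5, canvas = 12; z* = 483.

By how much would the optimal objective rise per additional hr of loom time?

1

At the optimum: cotton uses 53 of 66 (slack = 13); loom time uses 78 of 78 (binding); labor uses 54 of 54 (binding).
By complementary slackness, y = 0 for the non-binding constraint.
The binding rows give the dual system: 6·y_loom time + 6·y_labor = 51 and 4·y_loom time + 2·y_labor = 19.
→ y_loom time = 1 and y_labor = 7.5.
Shadow price of loom time = 1.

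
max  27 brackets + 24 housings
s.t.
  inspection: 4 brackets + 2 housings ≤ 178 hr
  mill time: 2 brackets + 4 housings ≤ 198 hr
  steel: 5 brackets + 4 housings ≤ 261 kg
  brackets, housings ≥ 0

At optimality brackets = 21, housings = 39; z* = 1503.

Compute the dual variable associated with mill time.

1

At the optimum: inspection uses 162 of 178 (slack = 16); mill time uses 198 of 198 (binding); steel uses 261 of 261 (binding).
By complementary slackness, y = 0 for the non-binding constraint.
Dual feasibility on the basic columns requires 2·y_mill time + 5·y_steel = 27, 4·y_mill time + 4·y_steel = 24.
This yields shadow prices y_mill time = 1, y_steel = 5.
Shadow price of mill time = 1.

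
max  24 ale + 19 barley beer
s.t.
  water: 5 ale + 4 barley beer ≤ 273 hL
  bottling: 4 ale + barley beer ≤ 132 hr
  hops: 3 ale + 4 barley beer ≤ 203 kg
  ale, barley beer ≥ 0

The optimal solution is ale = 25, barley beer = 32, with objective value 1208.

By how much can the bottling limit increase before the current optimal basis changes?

32.5

Binding constraints: bottling, hops. The basis is B = [[4,1],[3,4]] with det 13.
Per unit increase in bottling, x* moves by d = (0.3077, -0.2308).
The basis stays optimal until water becomes binding; allowable increase = 32.5 hr.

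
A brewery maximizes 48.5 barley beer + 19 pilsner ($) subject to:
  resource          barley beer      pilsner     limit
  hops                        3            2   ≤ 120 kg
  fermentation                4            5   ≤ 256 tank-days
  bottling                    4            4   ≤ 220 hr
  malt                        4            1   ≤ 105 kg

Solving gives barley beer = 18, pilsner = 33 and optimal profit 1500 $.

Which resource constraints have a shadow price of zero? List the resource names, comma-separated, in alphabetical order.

hops: 120/120 (binding)
fermentation: 237/256 (slack 19)
bottling: 204/220 (slack 16)
malt: 105/105 (binding)
By complementary slackness, a constraint with positive slack has shadow price 0 → bottling, fermentation.

bottling, fermentation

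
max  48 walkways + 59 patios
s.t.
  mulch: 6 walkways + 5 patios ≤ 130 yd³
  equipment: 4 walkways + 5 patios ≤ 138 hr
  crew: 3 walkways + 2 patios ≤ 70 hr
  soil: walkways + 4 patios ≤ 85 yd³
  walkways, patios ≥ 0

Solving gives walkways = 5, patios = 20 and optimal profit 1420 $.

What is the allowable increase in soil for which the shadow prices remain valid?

19

Binding constraints: mulch, soil. The basis is B = [[6,5],[1,4]] with det 19.
Per unit increase in soil, x* moves by d = (-0.2632, 0.3158).
The basis stays optimal until walkways reaches 0; allowable increase = 19 yd³.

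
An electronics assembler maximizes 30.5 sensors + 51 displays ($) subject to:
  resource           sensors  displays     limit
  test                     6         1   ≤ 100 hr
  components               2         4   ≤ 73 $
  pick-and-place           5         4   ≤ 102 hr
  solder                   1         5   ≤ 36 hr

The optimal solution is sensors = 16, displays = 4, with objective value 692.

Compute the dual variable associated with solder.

9.5

Check each constraint at x*: test 100/100 (tight); components 48/73 (slack 25); pick-and-place 96/102 (slack 6); solder 36/36 (tight).
By complementary slackness, y = 0 for the non-binding constraints.
The binding rows give the dual system: 6·y_test + 1·y_solder = 30.5 and 1·y_test + 5·y_solder = 51.
This yields shadow prices y_test = 3.5, y_solder = 9.5.
Shadow price of solder = 9.5.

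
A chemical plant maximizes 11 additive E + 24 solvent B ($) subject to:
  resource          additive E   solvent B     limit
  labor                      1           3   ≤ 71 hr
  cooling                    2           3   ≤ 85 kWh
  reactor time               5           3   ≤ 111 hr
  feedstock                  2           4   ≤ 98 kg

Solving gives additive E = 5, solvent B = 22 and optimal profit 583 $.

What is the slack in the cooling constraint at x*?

cooling used = 2·5 + 3·22 = 76; slack = 85 − 76 = 9.

9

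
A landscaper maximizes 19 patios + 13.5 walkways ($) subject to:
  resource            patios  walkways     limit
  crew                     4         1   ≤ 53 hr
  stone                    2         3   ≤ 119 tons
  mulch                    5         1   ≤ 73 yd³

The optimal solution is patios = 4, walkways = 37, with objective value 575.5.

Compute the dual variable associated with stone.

3.5

Check each constraint at x*: crew 53/53 (tight); stone 119/119 (tight); mulch 57/73 (slack 16).
Since mulch is not tight, its dual is 0.
From A_Bᵀ y = c: 4·y_crew + 2·y_stone = 19; 1·y_crew + 3·y_stone = 13.5.
This yields shadow prices y_crew = 3, y_stone = 3.5.
Shadow price of stone = 3.5.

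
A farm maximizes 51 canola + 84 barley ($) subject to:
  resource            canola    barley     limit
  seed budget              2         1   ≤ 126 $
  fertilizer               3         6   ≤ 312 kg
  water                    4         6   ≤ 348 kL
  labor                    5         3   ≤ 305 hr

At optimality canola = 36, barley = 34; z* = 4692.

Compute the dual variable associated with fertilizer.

5

At the optimum: seed budget uses 106 of 126 (slack = 20); fertilizer uses 312 of 312 (binding); water uses 348 of 348 (binding); labor uses 282 of 305 (slack = 23).
Since seed budget, labor are not tight, their duals are 0.
Dual feasibility on the basic columns requires 3·y_fertilizer + 4·y_water = 51, 6·y_fertilizer + 6·y_water = 84.
This yields shadow prices y_fertilizer = 5, y_water = 9.
Shadow price of fertilizer = 5.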